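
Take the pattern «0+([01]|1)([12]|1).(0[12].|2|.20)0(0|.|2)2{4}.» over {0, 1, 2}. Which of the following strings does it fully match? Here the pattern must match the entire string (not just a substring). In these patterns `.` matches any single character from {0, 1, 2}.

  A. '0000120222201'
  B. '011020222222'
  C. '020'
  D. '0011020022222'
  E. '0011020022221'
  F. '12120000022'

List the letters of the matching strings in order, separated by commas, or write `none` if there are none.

B, D, E

A → no match
B → match
C → no match
D → match
E → match
F → no match — must start with '0'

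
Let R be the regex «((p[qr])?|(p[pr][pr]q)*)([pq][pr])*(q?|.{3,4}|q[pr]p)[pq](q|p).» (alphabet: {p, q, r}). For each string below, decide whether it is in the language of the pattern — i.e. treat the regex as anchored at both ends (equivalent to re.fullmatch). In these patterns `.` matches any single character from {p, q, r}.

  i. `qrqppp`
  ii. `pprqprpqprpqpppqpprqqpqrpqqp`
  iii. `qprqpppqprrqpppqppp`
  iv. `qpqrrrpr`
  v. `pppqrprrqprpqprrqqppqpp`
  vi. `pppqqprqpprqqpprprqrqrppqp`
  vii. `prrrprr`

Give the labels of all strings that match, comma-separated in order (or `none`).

i → match
ii → match
iii → no match
iv → no match
v → no match
vi → no match
vii → no match

i, ii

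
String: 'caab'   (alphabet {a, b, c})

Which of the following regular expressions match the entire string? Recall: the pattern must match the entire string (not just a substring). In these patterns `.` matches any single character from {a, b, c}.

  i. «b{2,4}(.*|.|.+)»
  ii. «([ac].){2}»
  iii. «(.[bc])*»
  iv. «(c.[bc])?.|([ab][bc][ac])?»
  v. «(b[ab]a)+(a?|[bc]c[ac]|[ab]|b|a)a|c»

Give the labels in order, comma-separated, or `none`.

i → no match — must start with 'b'
ii → match
iii → no match
iv → no match
v → no match

ii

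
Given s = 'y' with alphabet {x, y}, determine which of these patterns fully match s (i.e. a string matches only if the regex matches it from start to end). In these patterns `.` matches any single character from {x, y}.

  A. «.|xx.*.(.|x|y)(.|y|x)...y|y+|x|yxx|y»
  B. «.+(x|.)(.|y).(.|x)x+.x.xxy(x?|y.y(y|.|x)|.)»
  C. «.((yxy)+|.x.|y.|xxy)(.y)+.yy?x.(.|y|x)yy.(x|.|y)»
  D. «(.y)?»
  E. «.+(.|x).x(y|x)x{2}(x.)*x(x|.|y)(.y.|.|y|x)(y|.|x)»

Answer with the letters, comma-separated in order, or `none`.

A

A → match
B → no match
C → no match
D → no match
E → no match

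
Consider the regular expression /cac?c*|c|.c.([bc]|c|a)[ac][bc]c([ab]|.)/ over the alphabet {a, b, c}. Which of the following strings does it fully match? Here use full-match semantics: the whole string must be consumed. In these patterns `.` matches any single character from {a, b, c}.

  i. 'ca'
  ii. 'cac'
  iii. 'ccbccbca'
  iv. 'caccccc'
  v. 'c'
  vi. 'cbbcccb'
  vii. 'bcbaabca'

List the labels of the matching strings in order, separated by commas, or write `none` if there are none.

i → match
ii → match
iii → match
iv → match
v → match
vi → no match
vii → match

i, ii, iii, iv, v, vii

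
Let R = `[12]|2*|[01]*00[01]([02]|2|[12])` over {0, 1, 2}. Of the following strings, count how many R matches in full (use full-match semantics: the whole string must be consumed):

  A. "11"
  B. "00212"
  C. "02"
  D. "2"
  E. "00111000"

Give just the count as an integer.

1

A → no match
B → no match
C → no match
D → match
E → no match
Total matched: 1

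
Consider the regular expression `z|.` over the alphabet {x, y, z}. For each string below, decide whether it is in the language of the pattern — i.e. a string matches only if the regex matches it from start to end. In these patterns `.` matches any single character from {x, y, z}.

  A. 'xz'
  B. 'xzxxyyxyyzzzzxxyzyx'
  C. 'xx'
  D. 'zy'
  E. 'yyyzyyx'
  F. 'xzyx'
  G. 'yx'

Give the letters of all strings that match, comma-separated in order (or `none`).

A. 'xz' → no match
B → no match
C. 'xx' → no match
D. 'zy' → no match
E. 'yyyzyyx' → no match
F. 'xzyx' → no match
G. 'yx' → no match

none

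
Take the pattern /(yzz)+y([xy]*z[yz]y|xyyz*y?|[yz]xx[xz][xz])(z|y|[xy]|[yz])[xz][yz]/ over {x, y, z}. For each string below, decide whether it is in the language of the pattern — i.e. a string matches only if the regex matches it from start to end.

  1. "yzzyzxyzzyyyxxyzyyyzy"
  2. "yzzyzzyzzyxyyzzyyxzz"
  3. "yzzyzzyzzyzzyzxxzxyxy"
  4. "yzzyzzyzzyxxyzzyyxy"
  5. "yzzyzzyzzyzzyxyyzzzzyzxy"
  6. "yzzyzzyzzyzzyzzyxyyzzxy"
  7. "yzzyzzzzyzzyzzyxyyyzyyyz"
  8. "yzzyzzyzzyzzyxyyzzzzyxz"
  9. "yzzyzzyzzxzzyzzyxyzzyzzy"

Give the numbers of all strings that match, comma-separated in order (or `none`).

3, 4, 5, 6, 8

1 → no match
2 → no match
3 → match
4 → match
5 → match
6 → match
7 → no match
8 → match
9 → no match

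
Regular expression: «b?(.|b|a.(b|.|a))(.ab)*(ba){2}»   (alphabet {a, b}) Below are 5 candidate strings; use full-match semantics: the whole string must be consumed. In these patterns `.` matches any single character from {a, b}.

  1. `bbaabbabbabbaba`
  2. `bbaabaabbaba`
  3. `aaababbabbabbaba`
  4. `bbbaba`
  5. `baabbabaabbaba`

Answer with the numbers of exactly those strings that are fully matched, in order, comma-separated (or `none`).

1 → match
2 → match
3 → match
4 → match
5 → match

1, 2, 3, 4, 5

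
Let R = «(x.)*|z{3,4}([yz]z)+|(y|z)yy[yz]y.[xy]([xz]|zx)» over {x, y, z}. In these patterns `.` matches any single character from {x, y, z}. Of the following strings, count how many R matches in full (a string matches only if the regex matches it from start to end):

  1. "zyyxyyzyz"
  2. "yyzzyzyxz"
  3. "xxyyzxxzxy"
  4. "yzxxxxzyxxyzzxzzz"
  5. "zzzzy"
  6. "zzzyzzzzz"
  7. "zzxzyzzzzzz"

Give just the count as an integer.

1

1 → no match
2 → no match
3 → no match
4 → no match
5 → no match
6 → match
7 → no match
Total matched: 1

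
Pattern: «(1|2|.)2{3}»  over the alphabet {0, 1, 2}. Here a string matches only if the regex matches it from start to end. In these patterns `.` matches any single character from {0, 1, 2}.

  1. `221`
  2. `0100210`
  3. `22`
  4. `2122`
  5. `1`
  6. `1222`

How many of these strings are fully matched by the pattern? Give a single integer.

1

1 → no match — must end with `2`
2 → no match — must end with `2`
3 → no match
4 → no match
5 → no match — must end with `2`
6 → match
Total matched: 1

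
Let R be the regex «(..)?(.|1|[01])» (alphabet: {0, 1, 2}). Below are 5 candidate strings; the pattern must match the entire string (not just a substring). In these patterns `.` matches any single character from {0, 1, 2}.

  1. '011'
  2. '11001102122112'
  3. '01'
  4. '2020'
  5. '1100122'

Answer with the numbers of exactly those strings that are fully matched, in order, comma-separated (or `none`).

1

1 → match
2 → no match
3 → no match
4 → no match
5 → no match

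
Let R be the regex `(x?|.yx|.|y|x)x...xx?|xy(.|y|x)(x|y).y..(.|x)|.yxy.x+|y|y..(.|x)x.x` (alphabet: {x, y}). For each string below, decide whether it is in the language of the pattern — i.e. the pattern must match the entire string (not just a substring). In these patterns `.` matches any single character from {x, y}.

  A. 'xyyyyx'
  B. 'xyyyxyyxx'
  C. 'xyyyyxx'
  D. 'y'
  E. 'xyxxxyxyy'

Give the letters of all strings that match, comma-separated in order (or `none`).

B, D, E

A → no match
B → match
C → no match
D → match
E → match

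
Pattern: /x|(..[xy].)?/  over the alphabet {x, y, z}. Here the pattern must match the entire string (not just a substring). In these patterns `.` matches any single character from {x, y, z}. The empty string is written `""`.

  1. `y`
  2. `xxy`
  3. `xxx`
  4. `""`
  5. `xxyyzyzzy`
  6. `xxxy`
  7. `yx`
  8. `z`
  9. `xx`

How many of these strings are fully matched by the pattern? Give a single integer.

2

1. `y` → no match
2. `xxy` → no match
3. `xxx` → no match
4. `""` → match
5. `xxyyzyzzy` → no match
6. `xxxy` → match
7. `yx` → no match
8. `z` → no match
9. `xx` → no match
Total matched: 2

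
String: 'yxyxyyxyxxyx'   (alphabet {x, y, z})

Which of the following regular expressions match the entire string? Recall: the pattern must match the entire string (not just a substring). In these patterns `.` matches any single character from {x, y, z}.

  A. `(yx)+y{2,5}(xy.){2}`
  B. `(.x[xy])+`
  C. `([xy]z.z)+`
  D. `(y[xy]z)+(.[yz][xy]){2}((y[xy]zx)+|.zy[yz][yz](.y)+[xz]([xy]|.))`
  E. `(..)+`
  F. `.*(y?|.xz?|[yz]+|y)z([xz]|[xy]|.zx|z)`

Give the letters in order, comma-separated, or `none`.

A → match
B → no match
C → no match — must end with 'z'
D → no match
E → match
F → no match

A, E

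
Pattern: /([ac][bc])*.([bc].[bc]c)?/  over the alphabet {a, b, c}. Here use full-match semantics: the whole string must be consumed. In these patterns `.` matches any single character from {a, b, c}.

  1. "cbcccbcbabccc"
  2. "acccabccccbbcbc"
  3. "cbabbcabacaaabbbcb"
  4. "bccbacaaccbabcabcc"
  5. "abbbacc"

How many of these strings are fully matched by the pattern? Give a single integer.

3

1 → match
2 → match
3 → no match
4 → no match
5 → match
Total matched: 3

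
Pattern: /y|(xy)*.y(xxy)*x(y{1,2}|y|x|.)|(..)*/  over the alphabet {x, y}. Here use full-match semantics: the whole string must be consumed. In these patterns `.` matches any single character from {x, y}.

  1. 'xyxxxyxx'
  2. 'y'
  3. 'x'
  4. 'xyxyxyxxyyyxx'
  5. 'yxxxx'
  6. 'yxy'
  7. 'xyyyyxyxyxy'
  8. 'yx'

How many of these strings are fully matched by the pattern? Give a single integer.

3

1 → match
2 → match
3 → no match
4 → no match
5 → no match
6 → no match
7 → no match
8 → match
Total matched: 3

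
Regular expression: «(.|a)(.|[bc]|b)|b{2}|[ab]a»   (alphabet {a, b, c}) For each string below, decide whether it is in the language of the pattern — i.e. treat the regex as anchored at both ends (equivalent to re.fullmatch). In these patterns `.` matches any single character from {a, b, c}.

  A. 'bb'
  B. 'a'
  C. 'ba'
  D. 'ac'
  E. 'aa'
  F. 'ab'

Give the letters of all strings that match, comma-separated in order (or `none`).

A → match
B → no match
C → match
D → match
E → match
F → match

A, C, D, E, F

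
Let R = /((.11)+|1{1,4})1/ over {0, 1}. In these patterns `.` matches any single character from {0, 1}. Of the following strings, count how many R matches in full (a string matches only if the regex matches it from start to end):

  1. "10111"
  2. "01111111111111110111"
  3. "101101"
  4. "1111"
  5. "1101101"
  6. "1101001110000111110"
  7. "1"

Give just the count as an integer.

1

1 → no match
2 → no match
3 → no match
4 → match
5 → no match
6 → no match — must end with "1"
7 → no match
Total matched: 1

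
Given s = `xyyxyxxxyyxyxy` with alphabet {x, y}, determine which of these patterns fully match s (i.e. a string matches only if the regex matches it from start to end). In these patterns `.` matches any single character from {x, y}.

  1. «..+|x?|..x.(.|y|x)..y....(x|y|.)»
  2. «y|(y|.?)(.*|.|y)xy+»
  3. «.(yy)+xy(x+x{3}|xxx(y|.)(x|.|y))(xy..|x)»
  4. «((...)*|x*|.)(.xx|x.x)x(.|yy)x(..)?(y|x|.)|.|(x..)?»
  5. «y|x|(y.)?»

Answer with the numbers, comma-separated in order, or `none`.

1, 2, 3

1 → match
2 → match
3 → match
4 → no match
5 → no match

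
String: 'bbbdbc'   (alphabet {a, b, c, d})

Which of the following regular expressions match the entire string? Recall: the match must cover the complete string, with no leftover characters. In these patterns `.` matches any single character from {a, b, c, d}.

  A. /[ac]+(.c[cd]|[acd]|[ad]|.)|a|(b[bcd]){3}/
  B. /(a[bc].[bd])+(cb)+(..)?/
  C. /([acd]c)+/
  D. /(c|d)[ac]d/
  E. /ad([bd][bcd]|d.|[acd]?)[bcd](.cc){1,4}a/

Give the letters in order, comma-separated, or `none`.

A → match
B → no match — must start with 'a'
C → no match
D → no match — must end with 'd'
E → no match — must start with 'ad'

A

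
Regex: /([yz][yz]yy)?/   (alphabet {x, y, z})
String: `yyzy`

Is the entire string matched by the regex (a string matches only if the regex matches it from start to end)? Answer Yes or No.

No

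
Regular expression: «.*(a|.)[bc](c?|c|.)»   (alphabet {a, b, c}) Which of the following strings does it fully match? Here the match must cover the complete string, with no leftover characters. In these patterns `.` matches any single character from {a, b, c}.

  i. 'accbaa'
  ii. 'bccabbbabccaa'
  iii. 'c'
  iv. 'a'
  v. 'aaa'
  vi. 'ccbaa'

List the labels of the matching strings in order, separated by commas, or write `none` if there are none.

i → no match
ii → no match
iii → no match
iv → no match
v → no match
vi → no match

none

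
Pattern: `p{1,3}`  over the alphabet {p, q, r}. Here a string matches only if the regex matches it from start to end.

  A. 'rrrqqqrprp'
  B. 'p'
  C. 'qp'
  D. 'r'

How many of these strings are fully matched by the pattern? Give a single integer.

A → no match — must start with 'p'
B → match
C → no match — must start with 'p'
D → no match — must start with 'p'
Total matched: 1

1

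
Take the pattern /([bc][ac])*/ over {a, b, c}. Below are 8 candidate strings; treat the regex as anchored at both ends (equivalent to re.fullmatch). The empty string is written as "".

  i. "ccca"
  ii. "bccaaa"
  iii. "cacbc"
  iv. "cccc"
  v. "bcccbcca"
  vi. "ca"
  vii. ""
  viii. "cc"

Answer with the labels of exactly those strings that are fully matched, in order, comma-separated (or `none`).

i, iv, v, vi, vii, viii

i → match
ii → no match
iii → no match
iv → match
v → match
vi → match
vii → match
viii → match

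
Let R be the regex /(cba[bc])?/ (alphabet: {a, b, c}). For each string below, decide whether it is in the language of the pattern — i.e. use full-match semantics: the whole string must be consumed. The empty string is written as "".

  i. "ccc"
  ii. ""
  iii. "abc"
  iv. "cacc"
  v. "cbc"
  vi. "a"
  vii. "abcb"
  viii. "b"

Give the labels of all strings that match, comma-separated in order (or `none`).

i. "ccc" → no match
ii. "" → match
iii. "abc" → no match
iv. "cacc" → no match
v. "cbc" → no match
vi. "a" → no match
vii. "abcb" → no match
viii. "b" → no match

ii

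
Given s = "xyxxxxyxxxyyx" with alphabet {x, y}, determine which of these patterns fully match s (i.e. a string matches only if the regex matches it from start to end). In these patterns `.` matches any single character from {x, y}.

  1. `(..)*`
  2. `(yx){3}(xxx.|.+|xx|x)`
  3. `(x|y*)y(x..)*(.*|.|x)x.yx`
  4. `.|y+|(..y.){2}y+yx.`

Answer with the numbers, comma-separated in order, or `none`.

1 → no match
2 → no match — must start with "yx"
3 → match
4 → no match

3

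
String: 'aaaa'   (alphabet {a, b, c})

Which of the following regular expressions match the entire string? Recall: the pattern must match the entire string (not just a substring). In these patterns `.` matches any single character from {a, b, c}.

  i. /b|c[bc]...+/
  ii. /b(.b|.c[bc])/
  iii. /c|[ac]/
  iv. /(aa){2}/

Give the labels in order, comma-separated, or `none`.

iv

i → no match
ii → no match — must start with 'b'
iii → no match
iv → match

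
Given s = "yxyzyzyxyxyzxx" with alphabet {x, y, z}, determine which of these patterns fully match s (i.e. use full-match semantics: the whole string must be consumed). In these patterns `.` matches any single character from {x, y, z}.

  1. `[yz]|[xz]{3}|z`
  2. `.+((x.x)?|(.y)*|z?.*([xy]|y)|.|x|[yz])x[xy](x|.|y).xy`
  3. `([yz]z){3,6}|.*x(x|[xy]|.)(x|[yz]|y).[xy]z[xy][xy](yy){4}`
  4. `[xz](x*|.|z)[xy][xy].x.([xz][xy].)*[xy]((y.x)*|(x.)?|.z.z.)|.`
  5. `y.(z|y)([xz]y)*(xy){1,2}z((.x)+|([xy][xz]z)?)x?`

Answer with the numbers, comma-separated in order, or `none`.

1 → no match
2 → no match — must end with "xy"
3 → no match
4 → no match
5 → match

5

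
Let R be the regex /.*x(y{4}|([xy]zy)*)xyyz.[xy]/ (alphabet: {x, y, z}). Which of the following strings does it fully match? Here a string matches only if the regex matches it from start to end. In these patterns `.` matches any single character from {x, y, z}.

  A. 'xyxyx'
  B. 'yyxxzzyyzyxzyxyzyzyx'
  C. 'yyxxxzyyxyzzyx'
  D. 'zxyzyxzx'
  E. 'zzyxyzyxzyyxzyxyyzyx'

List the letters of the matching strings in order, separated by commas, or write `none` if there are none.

A → no match
B → no match
C → no match
D → no match
E → no match

none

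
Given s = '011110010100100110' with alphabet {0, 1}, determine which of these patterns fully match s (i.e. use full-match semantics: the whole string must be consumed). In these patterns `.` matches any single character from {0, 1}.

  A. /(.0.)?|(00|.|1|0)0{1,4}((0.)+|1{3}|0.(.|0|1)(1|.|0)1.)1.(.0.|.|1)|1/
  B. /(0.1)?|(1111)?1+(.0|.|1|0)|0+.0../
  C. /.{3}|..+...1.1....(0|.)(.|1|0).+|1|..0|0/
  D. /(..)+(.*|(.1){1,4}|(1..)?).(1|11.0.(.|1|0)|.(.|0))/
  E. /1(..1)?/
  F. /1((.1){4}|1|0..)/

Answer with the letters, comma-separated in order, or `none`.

C, D

A → no match
B → no match
C → match
D → match
E → no match — must start with '1'
F → no match — must start with '1'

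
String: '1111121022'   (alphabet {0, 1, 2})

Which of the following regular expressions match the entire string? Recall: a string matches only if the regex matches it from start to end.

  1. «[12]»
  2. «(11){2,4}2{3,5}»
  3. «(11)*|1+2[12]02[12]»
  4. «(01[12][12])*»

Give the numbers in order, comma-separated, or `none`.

3

1 → no match
2 → no match
3 → match
4 → no match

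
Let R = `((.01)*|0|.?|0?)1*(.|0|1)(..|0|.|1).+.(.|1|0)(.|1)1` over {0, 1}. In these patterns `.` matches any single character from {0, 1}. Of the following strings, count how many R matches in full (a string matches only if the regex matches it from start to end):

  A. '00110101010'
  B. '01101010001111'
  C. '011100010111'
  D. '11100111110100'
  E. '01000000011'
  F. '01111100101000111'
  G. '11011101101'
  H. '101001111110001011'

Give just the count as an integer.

6

A → no match — must end with '1'
B → match
C → match
D → no match — must end with '1'
E → match
F → match
G → match
H → match
Total matched: 6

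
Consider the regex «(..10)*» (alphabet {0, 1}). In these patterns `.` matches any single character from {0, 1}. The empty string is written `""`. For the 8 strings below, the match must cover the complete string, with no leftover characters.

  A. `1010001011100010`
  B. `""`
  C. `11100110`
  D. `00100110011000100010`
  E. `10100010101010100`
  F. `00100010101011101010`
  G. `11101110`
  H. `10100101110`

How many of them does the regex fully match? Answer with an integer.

A → match
B → match
C → match
D → match
E → no match
F → match
G → match
H → no match
Total matched: 6

6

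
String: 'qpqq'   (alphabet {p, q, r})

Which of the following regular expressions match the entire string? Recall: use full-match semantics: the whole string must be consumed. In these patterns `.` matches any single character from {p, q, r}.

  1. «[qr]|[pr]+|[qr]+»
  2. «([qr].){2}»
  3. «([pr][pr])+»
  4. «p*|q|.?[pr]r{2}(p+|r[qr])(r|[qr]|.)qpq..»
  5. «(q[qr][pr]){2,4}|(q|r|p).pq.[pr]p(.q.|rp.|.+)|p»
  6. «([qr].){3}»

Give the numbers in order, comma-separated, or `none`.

1 → no match
2 → match
3 → no match
4 → no match
5 → no match
6 → no match

2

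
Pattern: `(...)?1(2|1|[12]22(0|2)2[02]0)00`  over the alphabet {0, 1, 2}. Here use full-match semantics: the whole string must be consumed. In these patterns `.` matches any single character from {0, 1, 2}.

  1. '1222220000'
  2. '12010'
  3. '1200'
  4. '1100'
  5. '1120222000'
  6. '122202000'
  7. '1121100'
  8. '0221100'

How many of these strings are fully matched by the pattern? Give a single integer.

1 → match
2 → no match — must end with '00'
3 → match
4 → match
5 → no match
6 → no match
7 → match
8 → match
Total matched: 5

5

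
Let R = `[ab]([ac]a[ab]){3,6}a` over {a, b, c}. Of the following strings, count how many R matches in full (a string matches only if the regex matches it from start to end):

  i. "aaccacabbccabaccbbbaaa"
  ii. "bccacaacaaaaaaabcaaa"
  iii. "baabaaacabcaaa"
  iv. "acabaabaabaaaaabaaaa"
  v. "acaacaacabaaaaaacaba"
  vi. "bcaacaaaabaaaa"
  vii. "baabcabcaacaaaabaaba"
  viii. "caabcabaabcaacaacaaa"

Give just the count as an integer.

i → no match
ii → no match
iii → match
iv → match
v → match
vi → match
vii → match
viii → no match
Total matched: 5

5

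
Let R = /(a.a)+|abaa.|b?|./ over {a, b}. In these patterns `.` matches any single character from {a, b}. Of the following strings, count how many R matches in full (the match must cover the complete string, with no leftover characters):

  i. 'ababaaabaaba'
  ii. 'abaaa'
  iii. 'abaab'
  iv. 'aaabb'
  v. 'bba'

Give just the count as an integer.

i → no match
ii → match
iii → match
iv → no match
v → no match
Total matched: 2

2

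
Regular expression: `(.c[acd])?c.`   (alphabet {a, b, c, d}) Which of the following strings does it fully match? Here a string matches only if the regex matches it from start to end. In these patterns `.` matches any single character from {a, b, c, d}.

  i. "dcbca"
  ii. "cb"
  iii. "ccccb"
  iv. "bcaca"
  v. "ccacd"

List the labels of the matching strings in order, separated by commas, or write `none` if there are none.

ii, iii, iv, v

i → no match
ii → match
iii → match
iv → match
v → match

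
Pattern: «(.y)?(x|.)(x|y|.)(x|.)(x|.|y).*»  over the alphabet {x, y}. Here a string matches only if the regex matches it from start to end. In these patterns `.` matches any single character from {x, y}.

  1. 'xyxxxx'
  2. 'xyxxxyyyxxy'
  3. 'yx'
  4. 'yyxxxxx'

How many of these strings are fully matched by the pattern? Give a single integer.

3

1. 'xyxxxx' → match
2. 'xyxxxyyyxxy' → match
3. 'yx' → no match
4. 'yyxxxxx' → match
Total matched: 3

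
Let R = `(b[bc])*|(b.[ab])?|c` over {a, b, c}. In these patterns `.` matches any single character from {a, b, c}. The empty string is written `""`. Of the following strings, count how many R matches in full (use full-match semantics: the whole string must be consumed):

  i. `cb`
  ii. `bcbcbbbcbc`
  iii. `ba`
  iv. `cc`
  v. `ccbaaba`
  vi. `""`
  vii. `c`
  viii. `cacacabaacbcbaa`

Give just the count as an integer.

3

i → no match
ii → match
iii → no match
iv → no match
v → no match
vi → match
vii → match
viii → no match
Total matched: 3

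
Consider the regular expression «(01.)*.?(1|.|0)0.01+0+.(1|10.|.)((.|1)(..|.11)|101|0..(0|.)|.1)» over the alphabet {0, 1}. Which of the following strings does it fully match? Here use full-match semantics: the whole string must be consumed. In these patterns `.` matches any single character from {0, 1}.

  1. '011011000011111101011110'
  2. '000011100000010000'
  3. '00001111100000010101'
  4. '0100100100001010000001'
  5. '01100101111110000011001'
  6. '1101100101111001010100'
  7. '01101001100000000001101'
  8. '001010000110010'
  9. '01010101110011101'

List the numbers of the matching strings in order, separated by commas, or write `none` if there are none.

1 → no match
2 → match
3 → match
4 → match
5 → match
6 → no match
7 → no match
8 → match
9 → match

2, 3, 4, 5, 8, 9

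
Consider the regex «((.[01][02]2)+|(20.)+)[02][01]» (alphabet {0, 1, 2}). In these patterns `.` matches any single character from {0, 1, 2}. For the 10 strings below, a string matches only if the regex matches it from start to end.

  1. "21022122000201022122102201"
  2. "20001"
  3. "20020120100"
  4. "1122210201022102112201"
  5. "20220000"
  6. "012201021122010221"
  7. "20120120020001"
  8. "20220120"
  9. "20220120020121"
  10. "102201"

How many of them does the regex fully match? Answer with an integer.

10

1 → match
2. "20001" → match
3. "20020120100" → match
4 → match
5. "20220000" → match
6 → match
7 → match
8. "20220120" → match
9 → match
10. "102201" → match
Total matched: 10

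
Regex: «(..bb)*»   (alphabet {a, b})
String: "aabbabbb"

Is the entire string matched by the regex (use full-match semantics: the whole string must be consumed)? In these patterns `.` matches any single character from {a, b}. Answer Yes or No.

Yes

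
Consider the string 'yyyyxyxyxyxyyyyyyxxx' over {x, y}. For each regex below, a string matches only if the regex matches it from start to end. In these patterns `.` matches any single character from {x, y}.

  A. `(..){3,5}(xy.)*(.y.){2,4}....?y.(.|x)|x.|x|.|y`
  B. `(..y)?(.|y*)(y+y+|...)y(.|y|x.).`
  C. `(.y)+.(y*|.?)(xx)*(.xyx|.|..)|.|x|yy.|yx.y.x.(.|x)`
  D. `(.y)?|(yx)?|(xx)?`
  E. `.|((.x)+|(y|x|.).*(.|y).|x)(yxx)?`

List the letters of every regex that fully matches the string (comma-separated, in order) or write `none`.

C, E

A → no match
B → no match
C → match
D → no match
E → match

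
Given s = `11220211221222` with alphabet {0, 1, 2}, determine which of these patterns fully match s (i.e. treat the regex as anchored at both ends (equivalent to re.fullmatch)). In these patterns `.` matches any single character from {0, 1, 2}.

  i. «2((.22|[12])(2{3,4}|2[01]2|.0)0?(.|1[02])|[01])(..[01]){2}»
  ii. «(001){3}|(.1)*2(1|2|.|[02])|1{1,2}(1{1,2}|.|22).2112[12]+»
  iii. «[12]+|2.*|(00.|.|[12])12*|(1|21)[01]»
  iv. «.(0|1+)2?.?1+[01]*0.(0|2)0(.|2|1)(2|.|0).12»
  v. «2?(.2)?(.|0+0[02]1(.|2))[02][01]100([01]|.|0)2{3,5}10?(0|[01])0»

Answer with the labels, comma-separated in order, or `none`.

ii

i → no match — must start with `2`
ii → match
iii → no match
iv → no match — must end with `12`
v → no match — must end with `0`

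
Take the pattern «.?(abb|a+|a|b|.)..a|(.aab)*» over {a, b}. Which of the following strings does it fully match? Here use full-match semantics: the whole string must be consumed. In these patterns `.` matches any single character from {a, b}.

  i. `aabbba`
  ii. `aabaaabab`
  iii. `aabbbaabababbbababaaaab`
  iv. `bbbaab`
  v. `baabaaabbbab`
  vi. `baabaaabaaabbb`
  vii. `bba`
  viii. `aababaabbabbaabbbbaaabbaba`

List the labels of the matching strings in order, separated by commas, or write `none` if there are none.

none

i → no match
ii → no match
iii → no match
iv → no match
v → no match
vi → no match
vii → no match
viii → no match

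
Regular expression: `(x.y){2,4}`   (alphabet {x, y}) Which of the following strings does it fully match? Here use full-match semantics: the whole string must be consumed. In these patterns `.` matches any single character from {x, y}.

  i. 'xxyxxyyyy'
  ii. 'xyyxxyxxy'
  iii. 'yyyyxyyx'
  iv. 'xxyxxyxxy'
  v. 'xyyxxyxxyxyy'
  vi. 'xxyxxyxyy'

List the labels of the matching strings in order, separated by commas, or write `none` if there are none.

i → no match
ii → match
iii → no match — must start with 'x'
iv → match
v → match
vi → match

ii, iv, v, vi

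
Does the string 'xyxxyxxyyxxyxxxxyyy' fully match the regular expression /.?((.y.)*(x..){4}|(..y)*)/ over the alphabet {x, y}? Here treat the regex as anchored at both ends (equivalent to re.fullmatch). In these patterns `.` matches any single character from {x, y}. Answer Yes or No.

No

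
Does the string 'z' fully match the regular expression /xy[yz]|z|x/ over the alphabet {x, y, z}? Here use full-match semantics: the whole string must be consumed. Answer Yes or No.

Yes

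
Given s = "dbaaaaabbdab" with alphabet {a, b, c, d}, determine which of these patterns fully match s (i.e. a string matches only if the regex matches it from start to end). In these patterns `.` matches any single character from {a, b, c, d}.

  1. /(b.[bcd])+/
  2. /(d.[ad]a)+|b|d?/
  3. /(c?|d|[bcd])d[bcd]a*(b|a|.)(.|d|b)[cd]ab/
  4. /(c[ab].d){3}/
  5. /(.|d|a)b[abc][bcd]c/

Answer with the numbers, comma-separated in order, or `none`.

1 → no match — must start with "b"
2 → no match
3 → match
4 → no match — must start with "c"
5 → no match — must end with "c"

3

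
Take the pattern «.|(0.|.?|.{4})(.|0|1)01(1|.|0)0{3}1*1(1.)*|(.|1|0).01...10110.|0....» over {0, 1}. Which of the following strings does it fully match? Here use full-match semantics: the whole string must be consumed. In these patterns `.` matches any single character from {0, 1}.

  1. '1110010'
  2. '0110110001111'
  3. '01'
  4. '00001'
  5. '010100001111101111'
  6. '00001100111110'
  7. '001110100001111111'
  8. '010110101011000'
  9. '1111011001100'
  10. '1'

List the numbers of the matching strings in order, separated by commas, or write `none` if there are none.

1 → no match
2 → match
3 → no match
4 → match
5 → match
6 → no match
7 → match
8 → no match
9 → no match
10 → match

2, 4, 5, 7, 10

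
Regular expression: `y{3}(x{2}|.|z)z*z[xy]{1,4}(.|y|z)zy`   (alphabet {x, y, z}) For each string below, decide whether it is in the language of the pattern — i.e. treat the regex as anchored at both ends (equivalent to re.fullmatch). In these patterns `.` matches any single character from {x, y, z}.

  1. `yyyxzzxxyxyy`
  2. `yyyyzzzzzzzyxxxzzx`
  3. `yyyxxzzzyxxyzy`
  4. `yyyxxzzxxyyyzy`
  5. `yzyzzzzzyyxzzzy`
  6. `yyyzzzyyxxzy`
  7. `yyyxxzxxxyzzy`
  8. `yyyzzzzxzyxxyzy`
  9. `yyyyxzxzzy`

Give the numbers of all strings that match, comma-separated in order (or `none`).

3, 4, 6, 7

1 → no match — must end with `zy`
2 → no match — must end with `zy`
3 → match
4 → match
5 → no match
6 → match
7 → match
8 → no match
9 → no match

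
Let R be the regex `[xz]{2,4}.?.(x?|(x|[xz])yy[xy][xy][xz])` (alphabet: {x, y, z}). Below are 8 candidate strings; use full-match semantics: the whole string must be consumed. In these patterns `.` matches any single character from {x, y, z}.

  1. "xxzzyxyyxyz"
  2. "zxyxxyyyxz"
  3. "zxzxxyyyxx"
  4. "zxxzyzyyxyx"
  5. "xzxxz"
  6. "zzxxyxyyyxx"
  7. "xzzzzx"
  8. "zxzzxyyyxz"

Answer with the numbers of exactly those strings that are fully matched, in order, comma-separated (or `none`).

1. "xxzzyxyyxyz" → match
2. "zxyxxyyyxz" → match
3. "zxzxxyyyxx" → match
4. "zxxzyzyyxyx" → match
5. "xzxxz" → match
6. "zzxxyxyyyxx" → match
7. "xzzzzx" → match
8. "zxzzxyyyxz" → match

1, 2, 3, 4, 5, 6, 7, 8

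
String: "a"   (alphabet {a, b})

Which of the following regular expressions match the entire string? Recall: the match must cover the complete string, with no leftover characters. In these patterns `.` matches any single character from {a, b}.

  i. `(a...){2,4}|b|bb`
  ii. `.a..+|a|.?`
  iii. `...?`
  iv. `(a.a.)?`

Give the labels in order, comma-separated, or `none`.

ii

i → no match
ii → match
iii → no match
iv → no match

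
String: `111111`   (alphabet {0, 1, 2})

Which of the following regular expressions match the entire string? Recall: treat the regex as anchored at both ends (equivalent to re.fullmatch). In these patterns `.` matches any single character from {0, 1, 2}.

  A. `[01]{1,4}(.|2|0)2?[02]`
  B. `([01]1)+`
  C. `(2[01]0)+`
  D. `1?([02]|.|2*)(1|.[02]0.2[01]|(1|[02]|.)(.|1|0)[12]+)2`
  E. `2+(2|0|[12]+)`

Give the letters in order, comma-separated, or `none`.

B

A → no match
B → match
C → no match — must start with `2`
D → no match — must end with `2`
E → no match — must start with `2`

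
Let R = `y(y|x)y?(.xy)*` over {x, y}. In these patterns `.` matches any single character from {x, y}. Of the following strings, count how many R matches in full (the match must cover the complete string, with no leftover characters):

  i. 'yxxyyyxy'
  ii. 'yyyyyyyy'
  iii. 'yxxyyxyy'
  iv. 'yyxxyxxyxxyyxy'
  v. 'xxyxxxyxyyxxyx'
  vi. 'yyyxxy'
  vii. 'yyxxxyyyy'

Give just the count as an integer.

i. 'yxxyyyxy' → no match
ii. 'yyyyyyyy' → no match
iii. 'yxxyyxyy' → no match
iv → match
v → no match — must start with 'y'
vi. 'yyyxxy' → match
vii. 'yyxxxyyyy' → no match
Total matched: 2

2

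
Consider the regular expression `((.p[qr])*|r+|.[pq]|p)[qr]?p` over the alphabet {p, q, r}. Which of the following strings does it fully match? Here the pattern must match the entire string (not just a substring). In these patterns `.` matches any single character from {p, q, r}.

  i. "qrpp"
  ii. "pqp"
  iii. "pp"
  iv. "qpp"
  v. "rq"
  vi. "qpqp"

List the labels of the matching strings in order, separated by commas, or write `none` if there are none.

i → no match
ii → match
iii → match
iv → match
v → no match — must end with "p"
vi → match

ii, iii, iv, vi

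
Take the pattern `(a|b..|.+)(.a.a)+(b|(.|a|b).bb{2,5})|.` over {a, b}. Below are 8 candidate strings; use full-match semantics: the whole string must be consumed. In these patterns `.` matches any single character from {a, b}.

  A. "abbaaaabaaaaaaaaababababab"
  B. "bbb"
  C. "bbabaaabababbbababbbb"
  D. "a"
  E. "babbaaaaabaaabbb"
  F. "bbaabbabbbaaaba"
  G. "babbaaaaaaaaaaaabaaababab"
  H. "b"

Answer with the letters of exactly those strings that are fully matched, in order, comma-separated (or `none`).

A, D, E, G, H

A → match
B → no match
C → no match
D → match
E → match
F → no match
G → match
H → match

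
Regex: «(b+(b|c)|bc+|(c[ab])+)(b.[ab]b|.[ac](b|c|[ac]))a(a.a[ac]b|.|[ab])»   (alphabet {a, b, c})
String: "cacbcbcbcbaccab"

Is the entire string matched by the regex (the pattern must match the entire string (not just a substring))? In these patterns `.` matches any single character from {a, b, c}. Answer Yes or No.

Yes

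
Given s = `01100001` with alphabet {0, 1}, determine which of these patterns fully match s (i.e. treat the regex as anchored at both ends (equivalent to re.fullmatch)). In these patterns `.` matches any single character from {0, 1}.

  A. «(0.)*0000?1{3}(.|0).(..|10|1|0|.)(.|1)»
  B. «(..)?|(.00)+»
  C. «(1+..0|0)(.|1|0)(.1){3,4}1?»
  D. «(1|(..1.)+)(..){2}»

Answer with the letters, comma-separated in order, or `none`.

D

A → no match
B → no match
C → no match
D → match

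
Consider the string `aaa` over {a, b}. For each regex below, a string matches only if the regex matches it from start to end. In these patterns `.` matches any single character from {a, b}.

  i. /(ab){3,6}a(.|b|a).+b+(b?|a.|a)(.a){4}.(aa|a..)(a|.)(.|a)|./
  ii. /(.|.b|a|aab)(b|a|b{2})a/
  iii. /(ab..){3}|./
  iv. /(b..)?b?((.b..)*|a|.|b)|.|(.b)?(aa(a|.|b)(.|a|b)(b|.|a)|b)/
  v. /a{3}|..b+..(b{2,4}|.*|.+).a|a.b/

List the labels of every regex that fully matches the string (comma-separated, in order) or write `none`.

ii, v

i → no match
ii → match
iii → no match
iv → no match
v → match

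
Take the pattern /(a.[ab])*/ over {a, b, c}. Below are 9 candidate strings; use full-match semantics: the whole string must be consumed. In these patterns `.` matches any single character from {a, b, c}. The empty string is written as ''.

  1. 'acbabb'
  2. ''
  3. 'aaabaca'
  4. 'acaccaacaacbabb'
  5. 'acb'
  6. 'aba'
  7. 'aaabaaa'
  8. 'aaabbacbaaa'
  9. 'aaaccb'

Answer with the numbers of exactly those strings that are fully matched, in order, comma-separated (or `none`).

1, 2, 5, 6

1 → match
2 → match
3 → no match
4 → no match
5 → match
6 → match
7 → no match
8 → no match
9 → no match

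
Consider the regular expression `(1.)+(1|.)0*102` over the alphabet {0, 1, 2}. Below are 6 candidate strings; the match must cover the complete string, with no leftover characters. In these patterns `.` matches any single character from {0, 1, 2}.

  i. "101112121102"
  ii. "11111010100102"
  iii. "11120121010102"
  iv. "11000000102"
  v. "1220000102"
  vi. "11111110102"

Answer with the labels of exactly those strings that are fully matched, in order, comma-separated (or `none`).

i, ii, iv, v, vi

i. "101112121102" → match
ii → match
iii → no match
iv. "11000000102" → match
v. "1220000102" → match
vi. "11111110102" → match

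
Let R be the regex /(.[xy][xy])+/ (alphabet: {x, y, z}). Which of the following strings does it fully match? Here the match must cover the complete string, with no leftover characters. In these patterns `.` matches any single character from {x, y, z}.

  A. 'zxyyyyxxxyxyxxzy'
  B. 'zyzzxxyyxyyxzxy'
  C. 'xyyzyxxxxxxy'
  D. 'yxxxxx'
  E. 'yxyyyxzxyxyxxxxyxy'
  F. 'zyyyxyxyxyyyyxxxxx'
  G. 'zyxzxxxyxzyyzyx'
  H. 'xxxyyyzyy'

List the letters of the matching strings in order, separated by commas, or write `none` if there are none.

C, D, E, F, G, H

A → no match
B → no match
C. 'xyyzyxxxxxxy' → match
D. 'yxxxxx' → match
E → match
F → match
G → match
H. 'xxxyyyzyy' → match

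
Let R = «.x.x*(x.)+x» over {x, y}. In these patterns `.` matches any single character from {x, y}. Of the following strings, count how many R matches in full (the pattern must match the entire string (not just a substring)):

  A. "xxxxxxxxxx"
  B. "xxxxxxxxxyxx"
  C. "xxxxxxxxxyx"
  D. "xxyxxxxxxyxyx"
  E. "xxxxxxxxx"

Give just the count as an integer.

A. "xxxxxxxxxx" → match
B. "xxxxxxxxxyxx" → no match
C. "xxxxxxxxxyx" → match
D → match
E. "xxxxxxxxx" → match
Total matched: 4

4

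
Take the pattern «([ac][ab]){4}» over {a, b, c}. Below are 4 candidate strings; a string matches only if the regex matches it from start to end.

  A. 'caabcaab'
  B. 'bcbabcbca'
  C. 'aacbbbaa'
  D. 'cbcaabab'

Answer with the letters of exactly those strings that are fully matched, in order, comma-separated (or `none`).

A. 'caabcaab' → match
B. 'bcbabcbca' → no match
C. 'aacbbbaa' → no match
D. 'cbcaabab' → match

A, D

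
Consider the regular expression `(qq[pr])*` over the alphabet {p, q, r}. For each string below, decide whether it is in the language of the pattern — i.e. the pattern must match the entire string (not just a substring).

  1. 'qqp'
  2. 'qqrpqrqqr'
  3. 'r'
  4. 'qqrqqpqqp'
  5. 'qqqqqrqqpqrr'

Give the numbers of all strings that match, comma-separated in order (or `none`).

1. 'qqp' → match
2. 'qqrpqrqqr' → no match
3. 'r' → no match
4. 'qqrqqpqqp' → match
5. 'qqqqqrqqpqrr' → no match

1, 4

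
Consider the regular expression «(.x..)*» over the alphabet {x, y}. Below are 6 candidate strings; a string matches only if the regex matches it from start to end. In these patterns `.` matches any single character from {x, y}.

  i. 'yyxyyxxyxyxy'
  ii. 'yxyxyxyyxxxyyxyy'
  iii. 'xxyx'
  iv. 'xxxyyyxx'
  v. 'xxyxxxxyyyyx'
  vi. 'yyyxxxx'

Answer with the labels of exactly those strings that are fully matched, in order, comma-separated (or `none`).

ii, iii

i → no match
ii → match
iii → match
iv → no match
v → no match
vi → no match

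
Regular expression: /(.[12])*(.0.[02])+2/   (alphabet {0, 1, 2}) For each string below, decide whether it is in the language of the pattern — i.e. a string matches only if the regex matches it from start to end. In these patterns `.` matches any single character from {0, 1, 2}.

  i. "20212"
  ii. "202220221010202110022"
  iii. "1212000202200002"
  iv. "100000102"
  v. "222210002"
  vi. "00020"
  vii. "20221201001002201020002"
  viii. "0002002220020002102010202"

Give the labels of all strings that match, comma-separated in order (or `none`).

iv, v, viii

i → no match
ii → no match
iii → no match
iv → match
v → match
vi → no match — must end with "2"
vii → no match
viii → match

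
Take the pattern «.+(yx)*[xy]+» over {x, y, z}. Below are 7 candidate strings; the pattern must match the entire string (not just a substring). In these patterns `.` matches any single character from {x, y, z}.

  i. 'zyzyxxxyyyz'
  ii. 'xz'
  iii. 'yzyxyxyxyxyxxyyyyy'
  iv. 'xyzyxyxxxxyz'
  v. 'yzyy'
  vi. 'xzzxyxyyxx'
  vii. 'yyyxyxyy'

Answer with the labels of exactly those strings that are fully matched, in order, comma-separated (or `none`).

iii, v, vi, vii

i → no match
ii → no match
iii → match
iv → no match
v → match
vi → match
vii → match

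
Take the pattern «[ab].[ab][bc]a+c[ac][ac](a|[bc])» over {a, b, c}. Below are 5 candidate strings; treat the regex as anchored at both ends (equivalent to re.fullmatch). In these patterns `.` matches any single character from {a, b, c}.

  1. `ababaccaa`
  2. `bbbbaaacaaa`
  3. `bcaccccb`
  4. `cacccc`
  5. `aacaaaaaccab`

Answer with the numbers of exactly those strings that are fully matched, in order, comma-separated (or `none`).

1, 2

1 → match
2 → match
3 → no match
4 → no match
5 → no match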